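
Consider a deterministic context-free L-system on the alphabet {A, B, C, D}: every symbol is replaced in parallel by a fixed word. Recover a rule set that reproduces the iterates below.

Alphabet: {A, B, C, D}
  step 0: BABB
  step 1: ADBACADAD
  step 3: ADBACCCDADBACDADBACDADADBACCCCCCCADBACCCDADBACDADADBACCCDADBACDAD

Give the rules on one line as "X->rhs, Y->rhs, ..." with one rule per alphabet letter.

A->BAC, B->AD, C->CC, D->DAD

  step 0 ⇒ step 1: BABB ⇒ AD·BAC·AD·AD
    A ↦ BAC
    B ↦ AD
    C ↦ CC  (constrained at step 1)
    D ↦ DAD  (constrained at step 1)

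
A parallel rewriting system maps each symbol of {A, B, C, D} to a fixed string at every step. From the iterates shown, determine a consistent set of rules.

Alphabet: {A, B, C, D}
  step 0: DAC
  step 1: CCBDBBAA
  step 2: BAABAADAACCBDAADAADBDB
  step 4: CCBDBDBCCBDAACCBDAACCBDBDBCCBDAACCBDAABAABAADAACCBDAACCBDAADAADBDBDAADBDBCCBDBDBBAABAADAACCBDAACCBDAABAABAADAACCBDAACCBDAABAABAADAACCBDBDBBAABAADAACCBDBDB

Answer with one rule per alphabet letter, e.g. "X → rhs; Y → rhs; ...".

  step 1 ⇒ step 2: CCBDBBAA ⇒ BAA·BAA·DAA·CCB·DAA·DAA·DB·DB
    A ↦ DB
    B ↦ DAA
    C ↦ BAA
    D ↦ CCB

A->DB, B->DAA, C->BAA, D->CCB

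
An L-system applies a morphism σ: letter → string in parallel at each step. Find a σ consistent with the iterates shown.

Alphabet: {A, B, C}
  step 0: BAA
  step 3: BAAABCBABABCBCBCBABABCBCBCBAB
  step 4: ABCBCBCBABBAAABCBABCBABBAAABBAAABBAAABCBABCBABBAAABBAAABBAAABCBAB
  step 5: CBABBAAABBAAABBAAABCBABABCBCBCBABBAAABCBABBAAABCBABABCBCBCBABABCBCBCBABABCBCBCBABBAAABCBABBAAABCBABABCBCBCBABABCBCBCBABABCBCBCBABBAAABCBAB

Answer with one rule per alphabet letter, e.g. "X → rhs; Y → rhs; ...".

A->CB, B->AB, C->BAA

  step 4 ⇒ step 5: ABCBCBCBABBAAABCBABCBABBAAABBAAABBAAABCBABCBABBAAABBAAABBAAABCBAB ⇒ CB·AB·BAA·AB·BAA·AB·BAA·AB·CB·AB·AB·CB·CB·CB·AB·BAA·AB·CB·AB·BAA·AB·CB·AB·AB·CB·CB·CB·AB·AB·CB·CB·CB·AB·AB·CB·CB·CB·AB·BAA·AB·CB·AB·BAA·AB·CB·AB·AB·CB·CB·CB·AB·AB·CB·CB·CB·AB·AB·CB·CB·CB·AB·BAA·AB·CB·AB
    A ↦ CB
    B ↦ AB
    C ↦ BAA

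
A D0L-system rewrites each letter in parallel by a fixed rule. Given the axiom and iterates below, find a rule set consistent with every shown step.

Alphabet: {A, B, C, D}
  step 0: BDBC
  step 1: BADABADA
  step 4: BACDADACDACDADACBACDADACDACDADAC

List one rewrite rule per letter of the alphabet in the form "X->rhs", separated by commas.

  step 0 ⇒ step 1: BDBC ⇒ BA·DA·BA·DA
    B ↦ BA
    C ↦ DA
    D ↦ DA
    A ↦ C  (constrained at step 1)

A->C, B->BA, C->DA, D->DA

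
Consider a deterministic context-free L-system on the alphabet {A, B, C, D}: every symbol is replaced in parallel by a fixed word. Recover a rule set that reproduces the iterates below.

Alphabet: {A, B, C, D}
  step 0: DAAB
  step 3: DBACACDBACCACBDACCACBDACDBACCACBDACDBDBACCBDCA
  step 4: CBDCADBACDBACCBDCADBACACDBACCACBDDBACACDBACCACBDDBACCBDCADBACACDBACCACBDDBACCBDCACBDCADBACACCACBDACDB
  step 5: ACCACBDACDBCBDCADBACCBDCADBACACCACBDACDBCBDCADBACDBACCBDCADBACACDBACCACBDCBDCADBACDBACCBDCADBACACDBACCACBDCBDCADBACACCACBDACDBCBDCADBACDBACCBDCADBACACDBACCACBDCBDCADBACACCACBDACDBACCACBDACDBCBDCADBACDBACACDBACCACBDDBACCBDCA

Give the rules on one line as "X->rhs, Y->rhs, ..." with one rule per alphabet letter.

A->DB, B->CA, C->AC, D->CBD

  step 4 ⇒ step 5: CBDCADBACDBACCBDCADBACACDBACCACBDDBACACDBACCACBDDBACCBDCADBACACDBACCACBDDBACCBDCACBDCADBACACCACBDACDB ⇒ AC·CA·CBD·AC·DB·CBD·CA·DB·AC·CBD·CA·DB·AC·AC·CA·CBD·AC·DB·CBD·CA·DB·AC·DB·AC·CBD·CA·DB·AC·AC·DB·AC·CA·CBD·CBD·CA·DB·AC·DB·AC·CBD·CA·DB·AC·AC·DB·AC·CA·CBD·CBD·CA·DB·AC·AC·CA·CBD·AC·DB·CBD·CA·DB·AC·DB·AC·CBD·CA·DB·AC·AC·DB·AC·CA·CBD·CBD·CA·DB·AC·AC·CA·CBD·AC·DB·AC·CA·CBD·AC·DB·CBD·CA·DB·AC·DB·AC·AC·DB·AC·CA·CBD·DB·AC·CBD·CA
    A ↦ DB
    B ↦ CA
    C ↦ AC
    D ↦ CBD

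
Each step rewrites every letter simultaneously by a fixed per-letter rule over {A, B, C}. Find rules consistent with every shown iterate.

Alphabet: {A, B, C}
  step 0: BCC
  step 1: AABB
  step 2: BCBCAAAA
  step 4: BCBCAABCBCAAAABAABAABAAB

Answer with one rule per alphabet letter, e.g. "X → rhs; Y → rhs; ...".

A->BC, B->AA, C->B

  step 1 ⇒ step 2: AABB ⇒ BC·BC·AA·AA
    A ↦ BC
    B ↦ AA
  step 0 ⇒ step 1: BCC ⇒ AA·B·B
    C ↦ B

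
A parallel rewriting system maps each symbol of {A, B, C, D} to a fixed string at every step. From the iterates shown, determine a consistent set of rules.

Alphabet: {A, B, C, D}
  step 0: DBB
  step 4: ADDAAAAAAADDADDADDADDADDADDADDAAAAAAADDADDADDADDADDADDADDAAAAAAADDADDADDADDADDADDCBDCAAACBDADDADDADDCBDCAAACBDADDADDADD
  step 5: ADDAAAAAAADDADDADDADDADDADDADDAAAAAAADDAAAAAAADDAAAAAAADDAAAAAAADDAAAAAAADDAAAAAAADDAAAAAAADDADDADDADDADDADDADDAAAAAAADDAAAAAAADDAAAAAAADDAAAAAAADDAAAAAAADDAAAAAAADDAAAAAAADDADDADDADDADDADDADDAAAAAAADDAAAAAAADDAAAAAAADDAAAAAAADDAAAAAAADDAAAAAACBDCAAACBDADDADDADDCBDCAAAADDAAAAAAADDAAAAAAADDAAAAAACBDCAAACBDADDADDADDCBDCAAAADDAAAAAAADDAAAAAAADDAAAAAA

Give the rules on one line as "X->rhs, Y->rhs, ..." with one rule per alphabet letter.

  step 4 ⇒ step 5: ADDAAAAAAADDADDADDADDADDADDADDAAAAAAADDADDADDADDADDADDADDAAAAAAADDADDADDADDADDADDCBDCAAACBDADDADDADDCBDCAAACBDADDADDADD ⇒ ADD·AAA·AAA·ADD·ADD·ADD·ADD·ADD·ADD·ADD·AAA·AAA·ADD·AAA·AAA·ADD·AAA·AAA·ADD·AAA·AAA·ADD·AAA·AAA·ADD·AAA·AAA·ADD·AAA·AAA·ADD·ADD·ADD·ADD·ADD·ADD·ADD·AAA·AAA·ADD·AAA·AAA·ADD·AAA·AAA·ADD·AAA·AAA·ADD·AAA·AAA·ADD·AAA·AAA·ADD·AAA·AAA·ADD·ADD·ADD·ADD·ADD·ADD·ADD·AAA·AAA·ADD·AAA·AAA·ADD·AAA·AAA·ADD·AAA·AAA·ADD·AAA·AAA·ADD·AAA·AAA·CBD·C·AAA·CBD·ADD·ADD·ADD·CBD·C·AAA·ADD·AAA·AAA·ADD·AAA·AAA·ADD·AAA·AAA·CBD·C·AAA·CBD·ADD·ADD·ADD·CBD·C·AAA·ADD·AAA·AAA·ADD·AAA·AAA·ADD·AAA·AAA
    A ↦ ADD
    B ↦ C
    C ↦ CBD
    D ↦ AAA

A->ADD, B->C, C->CBD, D->AAA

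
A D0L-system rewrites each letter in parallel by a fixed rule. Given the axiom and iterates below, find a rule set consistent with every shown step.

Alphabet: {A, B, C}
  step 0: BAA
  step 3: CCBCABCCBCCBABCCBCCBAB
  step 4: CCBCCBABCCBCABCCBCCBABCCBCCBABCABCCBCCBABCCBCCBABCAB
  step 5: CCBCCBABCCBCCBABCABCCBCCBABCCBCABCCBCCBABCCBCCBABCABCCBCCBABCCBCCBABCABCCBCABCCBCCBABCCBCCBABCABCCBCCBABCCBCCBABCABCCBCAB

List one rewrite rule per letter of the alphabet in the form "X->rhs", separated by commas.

A->C, B->AB, C->CCB

  step 4 ⇒ step 5: CCBCCBABCCBCABCCBCCBABCCBCCBABCABCCBCCBABCCBCCBABCAB ⇒ CCB·CCB·AB·CCB·CCB·AB·C·AB·CCB·CCB·AB·CCB·C·AB·CCB·CCB·AB·CCB·CCB·AB·C·AB·CCB·CCB·AB·CCB·CCB·AB·C·AB·CCB·C·AB·CCB·CCB·AB·CCB·CCB·AB·C·AB·CCB·CCB·AB·CCB·CCB·AB·C·AB·CCB·C·AB
    A ↦ C
    B ↦ AB
    C ↦ CCB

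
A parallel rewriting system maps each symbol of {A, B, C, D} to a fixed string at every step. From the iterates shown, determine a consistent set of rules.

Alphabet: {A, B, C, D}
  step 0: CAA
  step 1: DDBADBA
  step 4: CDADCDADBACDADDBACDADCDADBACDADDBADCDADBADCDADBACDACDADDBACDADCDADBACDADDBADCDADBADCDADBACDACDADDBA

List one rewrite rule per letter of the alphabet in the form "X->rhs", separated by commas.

  step 0 ⇒ step 1: CAA ⇒ D·DBA·DBA
    A ↦ DBA
    C ↦ D
    B ↦ D  (constrained at step 1)
    D ↦ CDA  (constrained at step 1)

A->DBA, B->D, C->D, D->CDA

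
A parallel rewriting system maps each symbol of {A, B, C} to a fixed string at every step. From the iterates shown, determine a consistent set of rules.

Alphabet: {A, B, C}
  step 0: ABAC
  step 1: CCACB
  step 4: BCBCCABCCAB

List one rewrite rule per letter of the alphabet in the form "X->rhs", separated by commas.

A->C, B->CA, C->B

  step 0 ⇒ step 1: ABAC ⇒ C·CA·C·B
    A ↦ C
    B ↦ CA
    C ↦ B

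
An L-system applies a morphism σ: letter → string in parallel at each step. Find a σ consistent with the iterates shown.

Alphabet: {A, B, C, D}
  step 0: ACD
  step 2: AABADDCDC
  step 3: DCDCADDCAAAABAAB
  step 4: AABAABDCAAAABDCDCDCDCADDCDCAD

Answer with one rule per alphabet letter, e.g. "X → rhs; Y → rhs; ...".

A->DC, B->AD, C->B, D->AA

  step 3 ⇒ step 4: DCDCADDCAAAABAAB ⇒ AA·B·AA·B·DC·AA·AA·B·DC·DC·DC·DC·AD·DC·DC·AD
    A ↦ DC
    B ↦ AD
    C ↦ B
    D ↦ AA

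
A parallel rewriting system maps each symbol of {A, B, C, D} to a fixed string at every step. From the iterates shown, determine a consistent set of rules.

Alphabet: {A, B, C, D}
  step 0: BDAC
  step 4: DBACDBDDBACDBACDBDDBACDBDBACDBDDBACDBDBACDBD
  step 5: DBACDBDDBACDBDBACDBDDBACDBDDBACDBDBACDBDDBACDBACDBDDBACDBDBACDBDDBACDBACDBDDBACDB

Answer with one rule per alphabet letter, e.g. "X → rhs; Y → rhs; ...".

  step 4 ⇒ step 5: DBACDBDDBACDBACDBDDBACDBDBACDBDDBACDBDBACDBD ⇒ DB·AC·D·BD·DB·AC·DB·DB·AC·D·BD·DB·AC·D·BD·DB·AC·DB·DB·AC·D·BD·DB·AC·DB·AC·D·BD·DB·AC·DB·DB·AC·D·BD·DB·AC·DB·AC·D·BD·DB·AC·DB
    A ↦ D
    B ↦ AC
    C ↦ BD
    D ↦ DB

A->D, B->AC, C->BD, D->DB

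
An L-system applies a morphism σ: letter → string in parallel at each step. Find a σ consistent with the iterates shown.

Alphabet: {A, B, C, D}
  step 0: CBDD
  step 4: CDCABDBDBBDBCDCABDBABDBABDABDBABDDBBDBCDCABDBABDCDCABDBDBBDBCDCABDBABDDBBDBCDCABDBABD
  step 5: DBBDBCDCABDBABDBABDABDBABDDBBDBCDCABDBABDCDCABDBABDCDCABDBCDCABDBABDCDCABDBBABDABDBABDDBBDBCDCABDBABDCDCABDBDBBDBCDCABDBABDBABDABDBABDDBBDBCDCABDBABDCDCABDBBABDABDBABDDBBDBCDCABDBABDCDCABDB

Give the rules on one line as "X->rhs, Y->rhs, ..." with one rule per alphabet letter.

A->CDC, B->ABD, C->DB, D->B

  step 4 ⇒ step 5: CDCABDBDBBDBCDCABDBABDBABDABDBABDDBBDBCDCABDBABDCDCABDBDBBDBCDCABDBABDDBBDBCDCABDBABD ⇒ DB·B·DB·CDC·ABD·B·ABD·B·ABD·ABD·B·ABD·DB·B·DB·CDC·ABD·B·ABD·CDC·ABD·B·ABD·CDC·ABD·B·CDC·ABD·B·ABD·CDC·ABD·B·B·ABD·ABD·B·ABD·DB·B·DB·CDC·ABD·B·ABD·CDC·ABD·B·DB·B·DB·CDC·ABD·B·ABD·B·ABD·ABD·B·ABD·DB·B·DB·CDC·ABD·B·ABD·CDC·ABD·B·B·ABD·ABD·B·ABD·DB·B·DB·CDC·ABD·B·ABD·CDC·ABD·B
    A ↦ CDC
    B ↦ ABD
    C ↦ DB
    D ↦ B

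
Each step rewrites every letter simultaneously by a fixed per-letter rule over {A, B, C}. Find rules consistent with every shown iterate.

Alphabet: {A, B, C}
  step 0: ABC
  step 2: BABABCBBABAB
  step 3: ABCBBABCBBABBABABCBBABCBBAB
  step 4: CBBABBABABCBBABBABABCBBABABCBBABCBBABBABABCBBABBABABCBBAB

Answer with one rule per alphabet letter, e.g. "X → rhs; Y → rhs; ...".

  step 3 ⇒ step 4: ABCBBABCBBABBABABCBBABCBBAB ⇒ CBB·AB·B·AB·AB·CBB·AB·B·AB·AB·CBB·AB·AB·CBB·AB·CBB·AB·B·AB·AB·CBB·AB·B·AB·AB·CBB·AB
    A ↦ CBB
    B ↦ AB
    C ↦ B

A->CBB, B->AB, C->B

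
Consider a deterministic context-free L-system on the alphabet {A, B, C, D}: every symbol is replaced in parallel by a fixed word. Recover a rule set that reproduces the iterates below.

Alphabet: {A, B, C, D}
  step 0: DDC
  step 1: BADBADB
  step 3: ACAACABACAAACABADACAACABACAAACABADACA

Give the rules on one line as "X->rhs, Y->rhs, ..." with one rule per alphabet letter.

A->ACA, B->A, C->B, D->BAD

  step 0 ⇒ step 1: DDC ⇒ BAD·BAD·B
    C ↦ B
    D ↦ BAD
    A ↦ ACA  (constrained at step 1)
    B ↦ A  (constrained at step 1)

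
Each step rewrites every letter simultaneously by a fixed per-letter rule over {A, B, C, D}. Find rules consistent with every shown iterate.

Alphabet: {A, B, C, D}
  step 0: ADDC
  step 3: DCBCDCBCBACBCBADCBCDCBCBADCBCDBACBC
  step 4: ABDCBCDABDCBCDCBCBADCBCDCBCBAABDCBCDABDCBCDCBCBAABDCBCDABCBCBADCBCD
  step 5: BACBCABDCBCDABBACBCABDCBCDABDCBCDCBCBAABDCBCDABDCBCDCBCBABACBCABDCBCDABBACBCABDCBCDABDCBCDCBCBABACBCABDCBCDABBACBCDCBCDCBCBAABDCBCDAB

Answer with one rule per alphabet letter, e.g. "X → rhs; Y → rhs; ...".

  step 4 ⇒ step 5: ABDCBCDABDCBCDCBCBADCBCDCBCBAABDCBCDABDCBCDCBCBAABDCBCDABCBCBADCBCD ⇒ BA·CBC·AB·D·CBC·D·AB·BA·CBC·AB·D·CBC·D·AB·D·CBC·D·CBC·BA·AB·D·CBC·D·AB·D·CBC·D·CBC·BA·BA·CBC·AB·D·CBC·D·AB·BA·CBC·AB·D·CBC·D·AB·D·CBC·D·CBC·BA·BA·CBC·AB·D·CBC·D·AB·BA·CBC·D·CBC·D·CBC·BA·AB·D·CBC·D·AB
    A ↦ BA
    B ↦ CBC
    C ↦ D
    D ↦ AB

A->BA, B->CBC, C->D, D->AB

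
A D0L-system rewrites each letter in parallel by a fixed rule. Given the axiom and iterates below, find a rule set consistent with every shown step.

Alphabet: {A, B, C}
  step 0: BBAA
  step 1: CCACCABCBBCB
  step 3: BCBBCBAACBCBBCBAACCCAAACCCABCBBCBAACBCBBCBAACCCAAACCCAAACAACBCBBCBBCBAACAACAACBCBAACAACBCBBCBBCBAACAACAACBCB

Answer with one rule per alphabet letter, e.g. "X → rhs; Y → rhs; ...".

A->BCB, B->CCA, C->AAC

  step 0 ⇒ step 1: BBAA ⇒ CCA·CCA·BCB·BCB
    A ↦ BCB
    B ↦ CCA
    C ↦ AAC  (constrained at step 1)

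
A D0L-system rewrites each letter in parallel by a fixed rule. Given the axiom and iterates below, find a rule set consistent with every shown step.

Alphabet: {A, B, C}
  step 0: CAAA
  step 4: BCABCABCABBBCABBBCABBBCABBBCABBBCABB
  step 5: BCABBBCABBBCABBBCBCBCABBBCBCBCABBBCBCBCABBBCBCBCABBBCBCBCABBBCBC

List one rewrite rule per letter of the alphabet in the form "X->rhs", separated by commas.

A->BB, B->BC, C->A

  step 4 ⇒ step 5: BCABCABCABBBCABBBCABBBCABBBCABBBCABB ⇒ BC·A·BB·BC·A·BB·BC·A·BB·BC·BC·BC·A·BB·BC·BC·BC·A·BB·BC·BC·BC·A·BB·BC·BC·BC·A·BB·BC·BC·BC·A·BB·BC·BC
    A ↦ BB
    B ↦ BC
    C ↦ A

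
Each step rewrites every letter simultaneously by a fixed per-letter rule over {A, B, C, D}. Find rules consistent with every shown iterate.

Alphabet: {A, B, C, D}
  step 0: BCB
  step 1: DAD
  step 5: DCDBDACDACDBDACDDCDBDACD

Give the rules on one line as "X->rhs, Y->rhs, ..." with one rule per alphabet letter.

A->BD, B->D, C->A, D->CD

  step 0 ⇒ step 1: BCB ⇒ D·A·D
    B ↦ D
    C ↦ A
    A ↦ BD  (constrained at step 1)
    D ↦ CD  (constrained at step 1)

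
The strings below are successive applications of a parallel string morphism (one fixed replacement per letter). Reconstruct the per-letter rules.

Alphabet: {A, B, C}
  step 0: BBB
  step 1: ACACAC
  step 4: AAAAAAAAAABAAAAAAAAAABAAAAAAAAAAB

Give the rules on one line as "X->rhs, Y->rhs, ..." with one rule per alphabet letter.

  step 0 ⇒ step 1: BBB ⇒ AC·AC·AC
    B ↦ AC
    A ↦ AA  (constrained at step 1)
    C ↦ B  (constrained at step 1)

A->AA, B->AC, C->B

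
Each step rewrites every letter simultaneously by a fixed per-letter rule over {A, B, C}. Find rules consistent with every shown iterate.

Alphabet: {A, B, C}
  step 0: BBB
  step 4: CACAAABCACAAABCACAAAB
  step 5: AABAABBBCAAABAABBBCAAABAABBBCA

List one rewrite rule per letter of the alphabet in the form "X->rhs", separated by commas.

A->B, B->CA, C->AA

  step 4 ⇒ step 5: CACAAABCACAAABCACAAAB ⇒ AA·B·AA·B·B·B·CA·AA·B·AA·B·B·B·CA·AA·B·AA·B·B·B·CA
    A ↦ B
    B ↦ CA
    C ↦ AA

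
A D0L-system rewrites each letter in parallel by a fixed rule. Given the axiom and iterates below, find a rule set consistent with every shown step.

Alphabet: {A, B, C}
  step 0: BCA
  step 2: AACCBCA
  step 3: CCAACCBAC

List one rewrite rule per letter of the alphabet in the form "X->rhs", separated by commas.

A->C, B->CCB, C->A

  step 2 ⇒ step 3: AACCBCA ⇒ C·C·A·A·CCB·A·C
    A ↦ C
    B ↦ CCB
    C ↦ A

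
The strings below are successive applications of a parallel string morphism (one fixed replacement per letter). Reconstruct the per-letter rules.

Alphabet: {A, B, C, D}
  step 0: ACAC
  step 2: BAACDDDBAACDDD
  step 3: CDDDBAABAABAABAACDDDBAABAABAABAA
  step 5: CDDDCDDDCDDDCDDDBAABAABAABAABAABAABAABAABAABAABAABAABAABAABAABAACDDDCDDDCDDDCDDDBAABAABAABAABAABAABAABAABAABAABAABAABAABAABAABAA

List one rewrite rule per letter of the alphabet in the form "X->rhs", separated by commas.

  step 2 ⇒ step 3: BAACDDDBAACDDD ⇒ CD·D·D·BAA·BAA·BAA·BAA·CD·D·D·BAA·BAA·BAA·BAA
    A ↦ D
    B ↦ CD
    C ↦ BAA
    D ↦ BAA

A->D, B->CD, C->BAA, D->BAA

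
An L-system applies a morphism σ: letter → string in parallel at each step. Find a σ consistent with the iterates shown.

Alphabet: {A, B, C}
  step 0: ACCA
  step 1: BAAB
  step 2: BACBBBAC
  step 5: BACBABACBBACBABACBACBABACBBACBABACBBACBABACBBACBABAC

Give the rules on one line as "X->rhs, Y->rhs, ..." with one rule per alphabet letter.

A->B, B->BAC, C->A

  step 1 ⇒ step 2: BAAB ⇒ BAC·B·B·BAC
    A ↦ B
    B ↦ BAC
  step 0 ⇒ step 1: ACCA ⇒ B·A·A·B
    C ↦ A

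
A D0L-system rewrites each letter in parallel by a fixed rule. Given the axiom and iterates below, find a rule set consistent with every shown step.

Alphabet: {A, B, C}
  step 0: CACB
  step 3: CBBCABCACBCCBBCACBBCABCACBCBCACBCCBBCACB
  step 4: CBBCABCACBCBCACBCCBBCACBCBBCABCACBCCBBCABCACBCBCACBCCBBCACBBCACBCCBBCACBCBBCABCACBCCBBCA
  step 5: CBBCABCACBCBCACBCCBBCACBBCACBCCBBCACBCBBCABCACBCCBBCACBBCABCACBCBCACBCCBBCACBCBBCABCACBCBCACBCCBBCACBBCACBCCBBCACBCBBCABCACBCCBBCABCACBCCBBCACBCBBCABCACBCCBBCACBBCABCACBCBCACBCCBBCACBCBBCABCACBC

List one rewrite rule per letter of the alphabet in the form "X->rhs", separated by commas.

  step 4 ⇒ step 5: CBBCABCACBCBCACBCCBBCACBCBBCABCACBCCBBCABCACBCBCACBCCBBCACBBCACBCCBBCACBCBBCABCACBCCBBCA ⇒ CB·BCA·BCA·CB·C·BCA·CB·C·CB·BCA·CB·BCA·CB·C·CB·BCA·CB·CB·BCA·BCA·CB·C·CB·BCA·CB·BCA·BCA·CB·C·BCA·CB·C·CB·BCA·CB·CB·BCA·BCA·CB·C·BCA·CB·C·CB·BCA·CB·BCA·CB·C·CB·BCA·CB·CB·BCA·BCA·CB·C·CB·BCA·BCA·CB·C·CB·BCA·CB·CB·BCA·BCA·CB·C·CB·BCA·CB·BCA·BCA·CB·C·BCA·CB·C·CB·BCA·CB·CB·BCA·BCA·CB·C
    A ↦ C
    B ↦ BCA
    C ↦ CB

A->C, B->BCA, C->CB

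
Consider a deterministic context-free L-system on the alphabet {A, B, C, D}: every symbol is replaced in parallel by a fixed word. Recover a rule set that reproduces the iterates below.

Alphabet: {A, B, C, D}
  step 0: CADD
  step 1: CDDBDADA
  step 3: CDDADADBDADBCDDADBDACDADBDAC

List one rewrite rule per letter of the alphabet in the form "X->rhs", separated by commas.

  step 0 ⇒ step 1: CADD ⇒ CD·DB·DA·DA
    A ↦ DB
    C ↦ CD
    D ↦ DA
    B ↦ C  (constrained at step 1)

A->DB, B->C, C->CD, D->DA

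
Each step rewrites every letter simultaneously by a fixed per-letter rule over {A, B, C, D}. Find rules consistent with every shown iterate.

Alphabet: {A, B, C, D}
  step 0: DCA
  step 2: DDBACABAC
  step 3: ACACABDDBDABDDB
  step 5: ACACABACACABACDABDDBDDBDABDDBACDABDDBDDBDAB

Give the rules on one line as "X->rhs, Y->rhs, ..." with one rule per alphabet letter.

  step 2 ⇒ step 3: DDBACABAC ⇒ AC·AC·AB·D·DB·D·AB·D·DB
    A ↦ D
    B ↦ AB
    C ↦ DB
    D ↦ AC

A->D, B->AB, C->DB, D->AC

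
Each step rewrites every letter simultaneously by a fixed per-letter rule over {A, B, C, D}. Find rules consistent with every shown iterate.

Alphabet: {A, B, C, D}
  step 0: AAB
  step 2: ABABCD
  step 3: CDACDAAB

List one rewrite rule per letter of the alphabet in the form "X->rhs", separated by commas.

A->CD, B->A, C->A, D->B

  step 2 ⇒ step 3: ABABCD ⇒ CD·A·CD·A·A·B
    A ↦ CD
    B ↦ A
    C ↦ A
    D ↦ B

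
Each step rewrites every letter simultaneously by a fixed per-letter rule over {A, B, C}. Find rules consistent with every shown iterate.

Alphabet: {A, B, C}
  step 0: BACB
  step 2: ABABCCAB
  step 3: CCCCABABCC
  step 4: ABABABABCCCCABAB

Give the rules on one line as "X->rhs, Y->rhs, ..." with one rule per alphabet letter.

  step 3 ⇒ step 4: CCCCABABCC ⇒ AB·AB·AB·AB·C·C·C·C·AB·AB
    A ↦ C
    B ↦ C
    C ↦ AB

A->C, B->C, C->AB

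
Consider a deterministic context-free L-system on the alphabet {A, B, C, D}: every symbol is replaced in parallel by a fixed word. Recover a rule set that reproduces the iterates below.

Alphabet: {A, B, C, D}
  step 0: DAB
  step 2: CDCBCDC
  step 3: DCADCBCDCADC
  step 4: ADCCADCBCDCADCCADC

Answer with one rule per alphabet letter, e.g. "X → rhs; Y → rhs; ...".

  step 3 ⇒ step 4: DCADCBCDCADC ⇒ A·DC·C·A·DC·BC·DC·A·DC·C·A·DC
    A ↦ C
    B ↦ BC
    C ↦ DC
    D ↦ A

A->C, B->BC, C->DC, D->A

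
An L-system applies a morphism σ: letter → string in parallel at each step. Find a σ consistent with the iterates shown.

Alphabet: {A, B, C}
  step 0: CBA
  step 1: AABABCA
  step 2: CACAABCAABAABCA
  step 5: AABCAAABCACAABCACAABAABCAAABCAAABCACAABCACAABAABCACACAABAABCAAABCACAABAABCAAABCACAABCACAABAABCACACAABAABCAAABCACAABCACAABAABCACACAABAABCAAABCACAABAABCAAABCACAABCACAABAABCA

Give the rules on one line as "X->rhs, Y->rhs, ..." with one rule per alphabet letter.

  step 1 ⇒ step 2: AABABCA ⇒ CA·CA·AB·CA·AB·AAB·CA
    A ↦ CA
    B ↦ AB
    C ↦ AAB

A->CA, B->AB, C->AAB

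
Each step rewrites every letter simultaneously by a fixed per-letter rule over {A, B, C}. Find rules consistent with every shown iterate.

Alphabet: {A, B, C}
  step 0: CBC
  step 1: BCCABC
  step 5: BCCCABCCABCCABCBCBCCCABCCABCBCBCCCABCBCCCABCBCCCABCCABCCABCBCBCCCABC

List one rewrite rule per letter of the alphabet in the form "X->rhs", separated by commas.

  step 0 ⇒ step 1: CBC ⇒ BC·CA·BC
    B ↦ CA
    C ↦ BC
    A ↦ C  (constrained at step 1)

A->C, B->CA, C->BC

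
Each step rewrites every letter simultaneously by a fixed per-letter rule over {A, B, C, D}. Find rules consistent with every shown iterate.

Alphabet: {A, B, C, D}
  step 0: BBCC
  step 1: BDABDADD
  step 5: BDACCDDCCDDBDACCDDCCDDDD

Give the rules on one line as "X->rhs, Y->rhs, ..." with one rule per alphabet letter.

A->C, B->BDA, C->D, D->C

  step 0 ⇒ step 1: BBCC ⇒ BDA·BDA·D·D
    B ↦ BDA
    C ↦ D
    A ↦ C  (constrained at step 1)
    D ↦ C  (constrained at step 1)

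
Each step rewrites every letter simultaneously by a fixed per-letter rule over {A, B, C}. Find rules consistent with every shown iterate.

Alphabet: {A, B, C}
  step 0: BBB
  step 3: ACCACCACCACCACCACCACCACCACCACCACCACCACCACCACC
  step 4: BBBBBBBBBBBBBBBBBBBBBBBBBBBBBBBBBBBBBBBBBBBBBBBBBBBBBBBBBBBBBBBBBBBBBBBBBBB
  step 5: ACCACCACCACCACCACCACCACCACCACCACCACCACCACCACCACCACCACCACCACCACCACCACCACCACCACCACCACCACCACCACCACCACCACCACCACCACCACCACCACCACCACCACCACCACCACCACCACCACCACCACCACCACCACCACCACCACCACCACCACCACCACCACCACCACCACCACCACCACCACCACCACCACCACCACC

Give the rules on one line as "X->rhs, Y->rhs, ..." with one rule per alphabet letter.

  step 4 ⇒ step 5: BBBBBBBBBBBBBBBBBBBBBBBBBBBBBBBBBBBBBBBBBBBBBBBBBBBBBBBBBBBBBBBBBBBBBBBBBBB ⇒ ACC·ACC·ACC·ACC·ACC·ACC·ACC·ACC·ACC·ACC·ACC·ACC·ACC·ACC·ACC·ACC·ACC·ACC·ACC·ACC·ACC·ACC·ACC·ACC·ACC·ACC·ACC·ACC·ACC·ACC·ACC·ACC·ACC·ACC·ACC·ACC·ACC·ACC·ACC·ACC·ACC·ACC·ACC·ACC·ACC·ACC·ACC·ACC·ACC·ACC·ACC·ACC·ACC·ACC·ACC·ACC·ACC·ACC·ACC·ACC·ACC·ACC·ACC·ACC·ACC·ACC·ACC·ACC·ACC·ACC·ACC·ACC·ACC·ACC·ACC
    B ↦ ACC
  step 3 ⇒ step 4: ACCACCACCACCACCACCACCACCACCACCACCACCACCACCACC ⇒ B·BB·BB·B·BB·BB·B·BB·BB·B·BB·BB·B·BB·BB·B·BB·BB·B·BB·BB·B·BB·BB·B·BB·BB·B·BB·BB·B·BB·BB·B·BB·BB·B·BB·BB·B·BB·BB·B·BB·BB
    A ↦ B
  step 3 ⇒ step 4: ACCACCACCACCACCACCACCACCACCACCACCACCACCACCACC ⇒ B·BB·BB·B·BB·BB·B·BB·BB·B·BB·BB·B·BB·BB·B·BB·BB·B·BB·BB·B·BB·BB·B·BB·BB·B·BB·BB·B·BB·BB·B·BB·BB·B·BB·BB·B·BB·BB·B·BB·BB
    C ↦ BB

A->B, B->ACC, C->BB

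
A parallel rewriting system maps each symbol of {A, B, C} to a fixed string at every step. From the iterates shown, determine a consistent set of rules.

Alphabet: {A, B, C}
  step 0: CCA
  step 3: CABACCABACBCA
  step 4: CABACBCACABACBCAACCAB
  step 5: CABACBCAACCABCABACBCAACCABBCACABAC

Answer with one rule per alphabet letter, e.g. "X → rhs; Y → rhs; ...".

  step 4 ⇒ step 5: CABACBCACABACBCAACCAB ⇒ CA·B·AC·B·CA·AC·CA·B·CA·B·AC·B·CA·AC·CA·B·B·CA·CA·B·AC
    A ↦ B
    B ↦ AC
    C ↦ CA

A->B, B->AC, C->CA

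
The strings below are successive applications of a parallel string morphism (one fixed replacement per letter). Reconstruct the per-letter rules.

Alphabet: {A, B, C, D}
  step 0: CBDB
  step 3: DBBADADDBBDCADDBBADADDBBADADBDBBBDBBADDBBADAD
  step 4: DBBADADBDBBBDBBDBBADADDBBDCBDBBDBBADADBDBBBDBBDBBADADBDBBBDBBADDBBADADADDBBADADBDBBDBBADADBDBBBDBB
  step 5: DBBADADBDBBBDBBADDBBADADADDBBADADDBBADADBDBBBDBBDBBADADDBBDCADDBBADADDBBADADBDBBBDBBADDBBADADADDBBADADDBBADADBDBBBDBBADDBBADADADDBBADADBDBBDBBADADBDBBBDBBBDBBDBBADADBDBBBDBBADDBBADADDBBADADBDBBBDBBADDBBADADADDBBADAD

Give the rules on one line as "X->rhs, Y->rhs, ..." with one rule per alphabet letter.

A->B, B->AD, C->DC, D->DBB

  step 4 ⇒ step 5: DBBADADBDBBBDBBDBBADADDBBDCBDBBDBBADADBDBBBDBBDBBADADBDBBBDBBADDBBADADADDBBADADBDBBDBBADADBDBBBDBB ⇒ DBB·AD·AD·B·DBB·B·DBB·AD·DBB·AD·AD·AD·DBB·AD·AD·DBB·AD·AD·B·DBB·B·DBB·DBB·AD·AD·DBB·DC·AD·DBB·AD·AD·DBB·AD·AD·B·DBB·B·DBB·AD·DBB·AD·AD·AD·DBB·AD·AD·DBB·AD·AD·B·DBB·B·DBB·AD·DBB·AD·AD·AD·DBB·AD·AD·B·DBB·DBB·AD·AD·B·DBB·B·DBB·B·DBB·DBB·AD·AD·B·DBB·B·DBB·AD·DBB·AD·AD·DBB·AD·AD·B·DBB·B·DBB·AD·DBB·AD·AD·AD·DBB·AD·AD
    A ↦ B
    B ↦ AD
    C ↦ DC
    D ↦ DBB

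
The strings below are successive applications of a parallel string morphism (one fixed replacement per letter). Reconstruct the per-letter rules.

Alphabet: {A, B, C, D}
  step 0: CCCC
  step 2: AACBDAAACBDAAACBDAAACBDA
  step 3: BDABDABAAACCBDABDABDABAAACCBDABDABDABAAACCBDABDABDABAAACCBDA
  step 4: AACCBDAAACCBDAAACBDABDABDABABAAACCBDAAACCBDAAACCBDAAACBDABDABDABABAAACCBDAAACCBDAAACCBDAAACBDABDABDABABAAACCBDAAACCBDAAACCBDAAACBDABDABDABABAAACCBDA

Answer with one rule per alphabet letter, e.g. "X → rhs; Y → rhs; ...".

  step 3 ⇒ step 4: BDABDABAAACCBDABDABDABAAACCBDABDABDABAAACCBDABDABDABAAACCBDA ⇒ AAC·C·BDA·AAC·C·BDA·AAC·BDA·BDA·BDA·BA·BA·AAC·C·BDA·AAC·C·BDA·AAC·C·BDA·AAC·BDA·BDA·BDA·BA·BA·AAC·C·BDA·AAC·C·BDA·AAC·C·BDA·AAC·BDA·BDA·BDA·BA·BA·AAC·C·BDA·AAC·C·BDA·AAC·C·BDA·AAC·BDA·BDA·BDA·BA·BA·AAC·C·BDA
    A ↦ BDA
    B ↦ AAC
    C ↦ BA
    D ↦ C

A->BDA, B->AAC, C->BA, D->C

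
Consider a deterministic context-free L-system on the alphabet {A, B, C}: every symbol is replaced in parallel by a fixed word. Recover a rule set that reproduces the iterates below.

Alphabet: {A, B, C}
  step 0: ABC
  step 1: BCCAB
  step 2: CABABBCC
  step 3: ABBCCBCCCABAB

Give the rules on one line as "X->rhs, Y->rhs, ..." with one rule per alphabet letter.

A->BC, B->C, C->AB

  step 2 ⇒ step 3: CABABBCC ⇒ AB·BC·C·BC·C·C·AB·AB
    A ↦ BC
    B ↦ C
    C ↦ AB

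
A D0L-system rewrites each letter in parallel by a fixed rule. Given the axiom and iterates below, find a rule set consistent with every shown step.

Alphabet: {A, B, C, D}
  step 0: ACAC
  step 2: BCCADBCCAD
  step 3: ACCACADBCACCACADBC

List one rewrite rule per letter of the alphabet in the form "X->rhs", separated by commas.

A->D, B->AC, C->CA, D->BC

  step 2 ⇒ step 3: BCCADBCCAD ⇒ AC·CA·CA·D·BC·AC·CA·CA·D·BC
    A ↦ D
    B ↦ AC
    C ↦ CA
    D ↦ BC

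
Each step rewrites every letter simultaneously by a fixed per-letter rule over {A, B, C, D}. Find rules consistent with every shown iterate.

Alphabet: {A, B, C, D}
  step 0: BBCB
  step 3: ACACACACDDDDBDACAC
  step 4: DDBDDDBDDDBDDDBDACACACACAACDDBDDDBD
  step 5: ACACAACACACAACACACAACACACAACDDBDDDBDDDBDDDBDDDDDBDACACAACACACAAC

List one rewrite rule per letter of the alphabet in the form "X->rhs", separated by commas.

  step 4 ⇒ step 5: DDBDDDBDDDBDDDBDACACACACAACDDBDDDBD ⇒ AC·AC·A·AC·AC·AC·A·AC·AC·AC·A·AC·AC·AC·A·AC·DD·BD·DD·BD·DD·BD·DD·BD·DD·DD·BD·AC·AC·A·AC·AC·AC·A·AC
    A ↦ DD
    B ↦ A
    C ↦ BD
    D ↦ AC

A->DD, B->A, C->BD, D->AC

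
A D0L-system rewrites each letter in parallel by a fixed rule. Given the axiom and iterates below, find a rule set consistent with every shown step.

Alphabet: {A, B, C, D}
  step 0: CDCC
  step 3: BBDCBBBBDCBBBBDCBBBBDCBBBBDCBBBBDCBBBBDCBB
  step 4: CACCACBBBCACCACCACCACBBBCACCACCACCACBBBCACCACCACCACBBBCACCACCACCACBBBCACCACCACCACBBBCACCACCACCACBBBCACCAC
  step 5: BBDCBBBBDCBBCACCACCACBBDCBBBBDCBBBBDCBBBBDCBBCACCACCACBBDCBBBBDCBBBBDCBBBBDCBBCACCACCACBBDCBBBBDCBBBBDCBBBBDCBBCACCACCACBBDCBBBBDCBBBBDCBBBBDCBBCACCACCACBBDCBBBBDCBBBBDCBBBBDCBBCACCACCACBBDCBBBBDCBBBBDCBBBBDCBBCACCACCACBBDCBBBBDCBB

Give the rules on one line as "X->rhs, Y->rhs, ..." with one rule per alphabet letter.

  step 4 ⇒ step 5: CACCACBBBCACCACCACCACBBBCACCACCACCACBBBCACCACCACCACBBBCACCACCACCACBBBCACCACCACCACBBBCACCACCACCACBBBCACCAC ⇒ BB·DC·BB·BB·DC·BB·CAC·CAC·CAC·BB·DC·BB·BB·DC·BB·BB·DC·BB·BB·DC·BB·CAC·CAC·CAC·BB·DC·BB·BB·DC·BB·BB·DC·BB·BB·DC·BB·CAC·CAC·CAC·BB·DC·BB·BB·DC·BB·BB·DC·BB·BB·DC·BB·CAC·CAC·CAC·BB·DC·BB·BB·DC·BB·BB·DC·BB·BB·DC·BB·CAC·CAC·CAC·BB·DC·BB·BB·DC·BB·BB·DC·BB·BB·DC·BB·CAC·CAC·CAC·BB·DC·BB·BB·DC·BB·BB·DC·BB·BB·DC·BB·CAC·CAC·CAC·BB·DC·BB·BB·DC·BB
    A ↦ DC
    B ↦ CAC
    C ↦ BB
  step 3 ⇒ step 4: BBDCBBBBDCBBBBDCBBBBDCBBBBDCBBBBDCBBBBDCBB ⇒ CAC·CAC·B·BB·CAC·CAC·CAC·CAC·B·BB·CAC·CAC·CAC·CAC·B·BB·CAC·CAC·CAC·CAC·B·BB·CAC·CAC·CAC·CAC·B·BB·CAC·CAC·CAC·CAC·B·BB·CAC·CAC·CAC·CAC·B·BB·CAC·CAC
    D ↦ B

A->DC, B->CAC, C->BB, D->B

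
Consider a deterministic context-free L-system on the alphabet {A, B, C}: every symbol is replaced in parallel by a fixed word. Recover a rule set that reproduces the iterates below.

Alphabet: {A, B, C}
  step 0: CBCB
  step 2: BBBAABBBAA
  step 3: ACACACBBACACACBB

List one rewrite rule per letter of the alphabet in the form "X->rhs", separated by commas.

A->B, B->AC, C->AA

  step 2 ⇒ step 3: BBBAABBBAA ⇒ AC·AC·AC·B·B·AC·AC·AC·B·B
    A ↦ B
    B ↦ AC
    C ↦ AA  (constrained at step 0)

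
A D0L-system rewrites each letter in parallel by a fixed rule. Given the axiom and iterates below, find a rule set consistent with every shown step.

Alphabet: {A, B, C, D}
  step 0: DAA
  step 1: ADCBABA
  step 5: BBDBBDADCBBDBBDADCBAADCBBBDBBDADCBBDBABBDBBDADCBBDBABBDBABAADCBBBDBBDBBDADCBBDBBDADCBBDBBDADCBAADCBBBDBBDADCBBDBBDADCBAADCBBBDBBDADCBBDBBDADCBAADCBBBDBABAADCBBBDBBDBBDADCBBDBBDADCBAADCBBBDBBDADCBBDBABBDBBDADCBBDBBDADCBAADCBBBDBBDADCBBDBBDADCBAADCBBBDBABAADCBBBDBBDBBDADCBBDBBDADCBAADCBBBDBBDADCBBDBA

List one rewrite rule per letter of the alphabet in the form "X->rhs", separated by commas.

A->BA, B->BBD, C->B, D->ADC

  step 0 ⇒ step 1: DAA ⇒ ADC·BA·BA
    A ↦ BA
    D ↦ ADC
    B ↦ BBD  (constrained at step 1)
    C ↦ B  (constrained at step 1)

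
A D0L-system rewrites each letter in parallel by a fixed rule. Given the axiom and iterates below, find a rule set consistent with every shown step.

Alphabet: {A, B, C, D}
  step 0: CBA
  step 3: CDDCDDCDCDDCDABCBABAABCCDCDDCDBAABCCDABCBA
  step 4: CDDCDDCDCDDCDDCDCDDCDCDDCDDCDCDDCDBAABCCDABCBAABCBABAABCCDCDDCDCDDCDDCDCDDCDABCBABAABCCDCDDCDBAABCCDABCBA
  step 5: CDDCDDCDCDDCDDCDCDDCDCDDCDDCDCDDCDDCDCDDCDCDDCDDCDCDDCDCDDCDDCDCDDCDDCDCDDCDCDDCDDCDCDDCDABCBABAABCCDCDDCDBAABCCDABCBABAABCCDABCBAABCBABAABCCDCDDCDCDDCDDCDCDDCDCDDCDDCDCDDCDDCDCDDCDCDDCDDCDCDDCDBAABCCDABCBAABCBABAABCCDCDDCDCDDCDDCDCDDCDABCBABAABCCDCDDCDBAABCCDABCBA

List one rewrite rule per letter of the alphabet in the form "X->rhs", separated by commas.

  step 4 ⇒ step 5: CDDCDDCDCDDCDDCDCDDCDCDDCDDCDCDDCDBAABCCDABCBAABCBABAABCCDCDDCDCDDCDDCDCDDCDABCBABAABCCDCDDCDBAABCCDABCBA ⇒ CD·DCD·DCD·CD·DCD·DCD·CD·DCD·CD·DCD·DCD·CD·DCD·DCD·CD·DCD·CD·DCD·DCD·CD·DCD·CD·DCD·DCD·CD·DCD·DCD·CD·DCD·CD·DCD·DCD·CD·DCD·ABC·BA·BA·ABC·CD·CD·DCD·BA·ABC·CD·ABC·BA·BA·ABC·CD·ABC·BA·ABC·BA·BA·ABC·CD·CD·DCD·CD·DCD·DCD·CD·DCD·CD·DCD·DCD·CD·DCD·DCD·CD·DCD·CD·DCD·DCD·CD·DCD·BA·ABC·CD·ABC·BA·ABC·BA·BA·ABC·CD·CD·DCD·CD·DCD·DCD·CD·DCD·ABC·BA·BA·ABC·CD·CD·DCD·BA·ABC·CD·ABC·BA
    A ↦ BA
    B ↦ ABC
    C ↦ CD
    D ↦ DCD

A->BA, B->ABC, C->CD, D->DCD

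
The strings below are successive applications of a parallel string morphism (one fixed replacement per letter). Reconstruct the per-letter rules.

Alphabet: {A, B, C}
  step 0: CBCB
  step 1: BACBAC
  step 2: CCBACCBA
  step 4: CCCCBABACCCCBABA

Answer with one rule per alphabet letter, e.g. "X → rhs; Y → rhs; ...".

  step 1 ⇒ step 2: BACBAC ⇒ C·C·BA·C·C·BA
    A ↦ C
    B ↦ C
    C ↦ BA

A->C, B->C, C->BA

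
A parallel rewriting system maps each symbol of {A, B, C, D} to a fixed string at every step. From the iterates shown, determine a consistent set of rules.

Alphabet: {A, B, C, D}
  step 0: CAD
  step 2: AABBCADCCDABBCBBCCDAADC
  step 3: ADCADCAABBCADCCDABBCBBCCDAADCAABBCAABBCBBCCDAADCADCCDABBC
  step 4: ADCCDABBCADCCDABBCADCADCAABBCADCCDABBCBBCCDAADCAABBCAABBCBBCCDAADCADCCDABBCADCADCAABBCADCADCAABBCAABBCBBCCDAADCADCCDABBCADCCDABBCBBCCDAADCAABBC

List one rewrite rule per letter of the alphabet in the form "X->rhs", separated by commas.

A->ADC, B->A, C->BBC, D->CDA

  step 3 ⇒ step 4: ADCADCAABBCADCCDABBCBBCCDAADCAABBCAABBCBBCCDAADCADCCDABBC ⇒ ADC·CDA·BBC·ADC·CDA·BBC·ADC·ADC·A·A·BBC·ADC·CDA·BBC·BBC·CDA·ADC·A·A·BBC·A·A·BBC·BBC·CDA·ADC·ADC·CDA·BBC·ADC·ADC·A·A·BBC·ADC·ADC·A·A·BBC·A·A·BBC·BBC·CDA·ADC·ADC·CDA·BBC·ADC·CDA·BBC·BBC·CDA·ADC·A·A·BBC
    A ↦ ADC
    B ↦ A
    C ↦ BBC
    D ↦ CDA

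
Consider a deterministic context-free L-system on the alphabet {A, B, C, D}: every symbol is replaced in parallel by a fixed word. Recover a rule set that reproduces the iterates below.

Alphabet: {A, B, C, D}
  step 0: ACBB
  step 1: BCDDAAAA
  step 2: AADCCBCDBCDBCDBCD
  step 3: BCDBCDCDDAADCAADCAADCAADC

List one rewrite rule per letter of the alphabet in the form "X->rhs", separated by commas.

  step 2 ⇒ step 3: AADCCBCDBCDBCDBCD ⇒ BCD·BCD·C·D·D·AA·D·C·AA·D·C·AA·D·C·AA·D·C
    A ↦ BCD
    B ↦ AA
    C ↦ D
    D ↦ C

A->BCD, B->AA, C->D, D->C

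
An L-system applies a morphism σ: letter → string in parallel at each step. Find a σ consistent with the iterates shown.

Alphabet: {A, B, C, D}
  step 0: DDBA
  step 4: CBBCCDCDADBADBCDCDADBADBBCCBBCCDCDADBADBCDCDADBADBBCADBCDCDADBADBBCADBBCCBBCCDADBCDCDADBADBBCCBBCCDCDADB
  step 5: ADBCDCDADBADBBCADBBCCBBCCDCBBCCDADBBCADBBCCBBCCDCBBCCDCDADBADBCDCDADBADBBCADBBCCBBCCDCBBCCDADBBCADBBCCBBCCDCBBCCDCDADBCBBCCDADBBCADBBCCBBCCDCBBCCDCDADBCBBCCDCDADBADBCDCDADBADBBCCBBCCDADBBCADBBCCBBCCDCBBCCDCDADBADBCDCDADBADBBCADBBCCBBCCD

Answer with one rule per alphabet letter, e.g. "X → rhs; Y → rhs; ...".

  step 4 ⇒ step 5: CBBCCDCDADBADBCDCDADBADBBCCBBCCDCDADBADBCDCDADBADBBCADBCDCDADBADBBCADBBCCBBCCDADBCDCDADBADBBCCBBCCDCDADB ⇒ ADB·CD·CD·ADB·ADB·BC·ADB·BC·CB·BC·CD·CB·BC·CD·ADB·BC·ADB·BC·CB·BC·CD·CB·BC·CD·CD·ADB·ADB·CD·CD·ADB·ADB·BC·ADB·BC·CB·BC·CD·CB·BC·CD·ADB·BC·ADB·BC·CB·BC·CD·CB·BC·CD·CD·ADB·CB·BC·CD·ADB·BC·ADB·BC·CB·BC·CD·CB·BC·CD·CD·ADB·CB·BC·CD·CD·ADB·ADB·CD·CD·ADB·ADB·BC·CB·BC·CD·ADB·BC·ADB·BC·CB·BC·CD·CB·BC·CD·CD·ADB·ADB·CD·CD·ADB·ADB·BC·ADB·BC·CB·BC·CD
    A ↦ CB
    B ↦ CD
    C ↦ ADB
    D ↦ BC

A->CB, B->CD, C->ADB, D->BC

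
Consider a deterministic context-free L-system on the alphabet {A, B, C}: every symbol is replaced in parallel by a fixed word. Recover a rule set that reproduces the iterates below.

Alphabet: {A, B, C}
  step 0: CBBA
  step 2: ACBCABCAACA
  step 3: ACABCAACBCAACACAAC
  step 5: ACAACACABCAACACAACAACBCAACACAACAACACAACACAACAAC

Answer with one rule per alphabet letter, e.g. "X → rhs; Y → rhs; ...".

A->AC, B->BC, C->A

  step 2 ⇒ step 3: ACBCABCAACA ⇒ AC·A·BC·A·AC·BC·A·AC·AC·A·AC
    A ↦ AC
    B ↦ BC
    C ↦ A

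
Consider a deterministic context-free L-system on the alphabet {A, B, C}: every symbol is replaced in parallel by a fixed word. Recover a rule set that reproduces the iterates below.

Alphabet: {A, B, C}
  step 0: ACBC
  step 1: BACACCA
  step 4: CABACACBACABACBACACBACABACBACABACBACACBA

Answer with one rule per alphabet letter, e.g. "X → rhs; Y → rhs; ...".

  step 0 ⇒ step 1: ACBC ⇒ BA·CA·C·CA
    A ↦ BA
    B ↦ C
    C ↦ CA

A->BA, B->C, C->CA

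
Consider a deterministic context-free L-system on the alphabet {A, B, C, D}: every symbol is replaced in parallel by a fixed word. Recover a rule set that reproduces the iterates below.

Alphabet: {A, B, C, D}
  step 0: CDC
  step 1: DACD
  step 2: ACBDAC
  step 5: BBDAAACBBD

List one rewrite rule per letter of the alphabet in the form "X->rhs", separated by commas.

  step 1 ⇒ step 2: DACD ⇒ AC·B·D·AC
    A ↦ B
    C ↦ D
    D ↦ AC
    B ↦ A  (constrained at step 2)

A->B, B->A, C->D, D->AC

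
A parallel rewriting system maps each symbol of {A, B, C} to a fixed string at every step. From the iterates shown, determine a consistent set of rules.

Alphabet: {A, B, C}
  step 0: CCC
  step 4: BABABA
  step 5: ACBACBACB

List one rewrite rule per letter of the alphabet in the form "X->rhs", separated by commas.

A->CB, B->A, C->B

  step 4 ⇒ step 5: BABABA ⇒ A·CB·A·CB·A·CB
    A ↦ CB
    B ↦ A
    C ↦ B  (constrained at step 0)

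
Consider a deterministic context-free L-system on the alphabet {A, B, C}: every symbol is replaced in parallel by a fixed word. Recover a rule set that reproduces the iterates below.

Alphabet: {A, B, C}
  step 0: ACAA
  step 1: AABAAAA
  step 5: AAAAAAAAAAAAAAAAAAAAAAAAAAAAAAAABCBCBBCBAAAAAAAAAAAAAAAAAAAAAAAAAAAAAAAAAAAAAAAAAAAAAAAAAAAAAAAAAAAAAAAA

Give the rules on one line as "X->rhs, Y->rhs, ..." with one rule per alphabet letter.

A->AA, B->CB, C->B

  step 0 ⇒ step 1: ACAA ⇒ AA·B·AA·AA
    A ↦ AA
    C ↦ B
    B ↦ CB  (constrained at step 1)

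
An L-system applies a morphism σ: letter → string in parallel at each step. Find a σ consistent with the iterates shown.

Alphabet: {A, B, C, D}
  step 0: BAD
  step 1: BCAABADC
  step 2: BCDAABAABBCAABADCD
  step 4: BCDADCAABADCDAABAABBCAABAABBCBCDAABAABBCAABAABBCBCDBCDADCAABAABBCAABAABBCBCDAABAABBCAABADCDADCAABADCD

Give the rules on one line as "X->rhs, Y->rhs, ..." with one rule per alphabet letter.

  step 1 ⇒ step 2: BCAABADC ⇒ BC·D·AAB·AAB·BC·AAB·ADC·D
    A ↦ AAB
    B ↦ BC
    C ↦ D
    D ↦ ADC

A->AAB, B->BC, C->D, D->ADC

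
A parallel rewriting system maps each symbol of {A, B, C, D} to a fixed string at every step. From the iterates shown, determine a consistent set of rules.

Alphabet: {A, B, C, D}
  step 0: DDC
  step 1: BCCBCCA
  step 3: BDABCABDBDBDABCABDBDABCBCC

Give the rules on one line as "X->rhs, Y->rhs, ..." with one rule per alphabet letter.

  step 0 ⇒ step 1: DDC ⇒ BCC·BCC·A
    C ↦ A
    D ↦ BCC
    A ↦ BD  (constrained at step 1)
    B ↦ ABC  (constrained at step 1)

A->BD, B->ABC, C->A, D->BCC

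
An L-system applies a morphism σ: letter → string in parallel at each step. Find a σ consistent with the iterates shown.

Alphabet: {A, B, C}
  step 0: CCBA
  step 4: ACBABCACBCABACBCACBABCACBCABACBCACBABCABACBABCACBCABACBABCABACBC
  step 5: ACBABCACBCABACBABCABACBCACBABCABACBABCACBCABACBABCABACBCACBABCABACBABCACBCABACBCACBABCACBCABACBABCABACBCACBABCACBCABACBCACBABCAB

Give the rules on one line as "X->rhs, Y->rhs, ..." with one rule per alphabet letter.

  step 4 ⇒ step 5: ACBABCACBCABACBCACBABCACBCABACBCACBABCABACBABCACBCABACBABCABACBC ⇒ ACB·AB·C·ACB·C·AB·ACB·AB·C·AB·ACB·C·ACB·AB·C·AB·ACB·AB·C·ACB·C·AB·ACB·AB·C·AB·ACB·C·ACB·AB·C·AB·ACB·AB·C·ACB·C·AB·ACB·C·ACB·AB·C·ACB·C·AB·ACB·AB·C·AB·ACB·C·ACB·AB·C·ACB·C·AB·ACB·C·ACB·AB·C·AB
    A ↦ ACB
    B ↦ C
    C ↦ AB

A->ACB, B->C, C->AB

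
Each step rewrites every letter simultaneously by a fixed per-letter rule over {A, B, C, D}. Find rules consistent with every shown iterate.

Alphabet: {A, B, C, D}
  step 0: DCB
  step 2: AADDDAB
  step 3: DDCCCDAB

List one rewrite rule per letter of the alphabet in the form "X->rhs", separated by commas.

  step 2 ⇒ step 3: AADDDAB ⇒ D·D·C·C·C·D·AB
    A ↦ D
    B ↦ AB
    D ↦ C
    C ↦ AA  (constrained at step 0)

A->D, B->AB, C->AA, D->C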